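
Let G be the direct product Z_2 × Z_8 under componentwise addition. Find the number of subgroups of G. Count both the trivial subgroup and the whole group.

11

|G| = 16, so by Lagrange every subgroup order divides 16. Divisors: 1, 2, 4, 8, 16.
Subgroups by order — order 1: 1; order 2: 3; order 4: 3; order 8: 3; order 16: 1.
Total: 1 + 3 + 3 + 3 + 1 = 11.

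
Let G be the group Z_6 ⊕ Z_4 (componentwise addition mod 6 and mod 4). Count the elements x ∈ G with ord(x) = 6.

An element (a,b) has order lcm(ord(a), ord(b)); count pairs with lcm equal to 6.
Enumerating gives 6 such elements.

6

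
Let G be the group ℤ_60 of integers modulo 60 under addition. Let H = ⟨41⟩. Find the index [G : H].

|⟨41⟩| = 60 and |G| = 60.
By Lagrange, [G : H] = |G|/|H| = 60/60 = 1.

1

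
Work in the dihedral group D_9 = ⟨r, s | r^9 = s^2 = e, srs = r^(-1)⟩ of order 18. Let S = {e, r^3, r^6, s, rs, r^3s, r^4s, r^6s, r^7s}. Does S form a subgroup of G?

No

Closure fails: s · r^7s = r^2 ∉ S. So S is not a subgroup.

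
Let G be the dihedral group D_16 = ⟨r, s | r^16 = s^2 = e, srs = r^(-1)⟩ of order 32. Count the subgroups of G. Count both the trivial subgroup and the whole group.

|G| = 32, so by Lagrange every subgroup order divides 32. Divisors: 1, 2, 4, 8, 16, 32.
Subgroups by order — order 1: 1; order 2: 17; order 4: 9; order 8: 5; order 16: 3; order 32: 1.
Total: 1 + 17 + 9 + 5 + 3 + 1 = 36.

36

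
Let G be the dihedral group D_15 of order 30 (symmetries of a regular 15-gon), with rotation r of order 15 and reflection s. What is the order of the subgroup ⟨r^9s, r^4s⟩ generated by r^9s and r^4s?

6

|⟨r^9s⟩| = 2 and |⟨r^4s⟩| = 2, so |H| is a multiple of lcm(2, 2) = 2 and divides |G| = 30.
Closing under the operation: H = {e, r^5, r^10, r^4s, r^9s, r^14s}, so |H| = 6.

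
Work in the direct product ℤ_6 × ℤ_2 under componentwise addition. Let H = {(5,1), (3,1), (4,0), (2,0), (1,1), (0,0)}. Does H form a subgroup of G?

Yes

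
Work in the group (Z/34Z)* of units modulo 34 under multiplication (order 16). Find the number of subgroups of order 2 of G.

|G| = 16 and 2 | 16, so subgroups of order 2 are possible by Lagrange.
The subgroups of order 2 are: {1, 33}.
So G has 1 subgroup of order 2.

1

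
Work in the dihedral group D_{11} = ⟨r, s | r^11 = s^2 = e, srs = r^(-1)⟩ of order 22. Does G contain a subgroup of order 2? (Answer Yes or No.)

Yes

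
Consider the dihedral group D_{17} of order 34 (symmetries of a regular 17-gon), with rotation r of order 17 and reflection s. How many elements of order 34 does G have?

No element of G has order 34 (even though 34 | 34).

0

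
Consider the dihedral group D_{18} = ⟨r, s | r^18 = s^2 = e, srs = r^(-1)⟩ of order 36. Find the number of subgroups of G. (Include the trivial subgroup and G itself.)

45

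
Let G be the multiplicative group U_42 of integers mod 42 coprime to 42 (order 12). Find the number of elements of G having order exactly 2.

The elements of order 2 are: 13, 29, 41.
That's 3.

3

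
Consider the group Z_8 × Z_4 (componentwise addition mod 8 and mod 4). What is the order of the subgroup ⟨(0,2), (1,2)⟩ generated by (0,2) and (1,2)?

16

|⟨(0,2)⟩| = 2 and |⟨(1,2)⟩| = 8, so |H| is a multiple of lcm(2, 8) = 8 and divides |G| = 32.
Closing under the operation: H = {(0,0), (0,2), (1,0), (1,2), (2,0), (2,2), (3,0), (3,2), (4,0), (4,2), (5,0), (5,2), (6,0), (6,2), (7,0), (7,2)}, so |H| = 16.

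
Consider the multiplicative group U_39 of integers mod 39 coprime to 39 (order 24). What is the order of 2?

Compute successive powers of 2 mod 39: 2, 4, 8, 16, 32, 25, 11, 22, …; 2^12 ≡ 1 (mod 39).
So |⟨2⟩| = 12.

12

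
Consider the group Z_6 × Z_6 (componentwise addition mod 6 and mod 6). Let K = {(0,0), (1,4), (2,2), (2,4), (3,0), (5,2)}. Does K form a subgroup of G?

No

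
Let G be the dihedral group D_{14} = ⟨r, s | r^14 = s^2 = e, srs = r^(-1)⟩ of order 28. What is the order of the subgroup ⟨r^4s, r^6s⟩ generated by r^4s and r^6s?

14

|⟨r^4s⟩| = 2 and |⟨r^6s⟩| = 2, so |H| is a multiple of lcm(2, 2) = 2 and divides |G| = 28.
Closing under the operation: H = {e, r^2, r^4, r^6, r^8, r^10, r^12, s, r^2s, r^4s, r^6s, r^8s, r^10s, r^12s}, so |H| = 14.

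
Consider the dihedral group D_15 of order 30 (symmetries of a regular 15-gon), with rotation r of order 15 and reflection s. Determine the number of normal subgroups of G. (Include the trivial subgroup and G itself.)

5

G has 28 subgroups. Checking conjugation-invariance by order — order 1: 1/1 normal; order 2: 0/15 normal; order 3: 1/1 normal; order 5: 1/1 normal; order 6: 0/5 normal; order 10: 0/3 normal; order 15: 1/1 normal; order 30: 1/1 normal.
Total normal subgroups: 5.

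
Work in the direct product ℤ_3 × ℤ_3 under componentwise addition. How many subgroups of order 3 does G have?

|G| = 9 and 3 | 9, so subgroups of order 3 are possible by Lagrange.
The subgroups of order 3 are: {(0,0), (0,1), (0,2)}; {(0,0), (1,0), (2,0)}; {(0,0), (1,1), (2,2)}; {(0,0), (1,2), (2,1)}.
So G has 4 subgroups of order 3.

4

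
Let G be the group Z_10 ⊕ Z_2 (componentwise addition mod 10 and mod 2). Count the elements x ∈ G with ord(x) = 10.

An element (a,b) has order lcm(ord(a), ord(b)); count pairs with lcm equal to 10.
Enumerating gives 12 such elements.

12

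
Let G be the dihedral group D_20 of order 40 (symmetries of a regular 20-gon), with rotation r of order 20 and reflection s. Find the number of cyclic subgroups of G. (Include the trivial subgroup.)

26

A cyclic subgroup of order d is generated by each of its φ(d) elements of order d, so the cyclic subgroups of order d number (#elements of order d)/φ(d).
Cyclic subgroups by order — order 1: 1; order 2: 21; order 4: 1; order 5: 1; order 10: 1; order 20: 1.
Total: 26.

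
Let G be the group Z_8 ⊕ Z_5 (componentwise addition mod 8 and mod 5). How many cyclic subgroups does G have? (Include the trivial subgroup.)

Group the elements of G by the cyclic subgroup they generate; each cyclic subgroup of order d accounts for φ(d) elements.
Cyclic subgroups by order — order 1: 1; order 2: 1; order 4: 1; order 5: 1; order 8: 1; order 10: 1; order 20: 1; order 40: 1.
Total: 8.

8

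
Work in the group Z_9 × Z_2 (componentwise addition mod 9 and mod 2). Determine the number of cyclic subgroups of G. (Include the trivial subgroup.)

6

Group the elements of G by the cyclic subgroup they generate; each cyclic subgroup of order d accounts for φ(d) elements.
Cyclic subgroups by order — order 1: 1; order 2: 1; order 3: 1; order 6: 1; order 9: 1; order 18: 1.
Total: 6.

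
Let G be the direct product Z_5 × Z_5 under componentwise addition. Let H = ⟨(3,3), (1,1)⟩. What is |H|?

5

|⟨(3,3)⟩| = 5 and |⟨(1,1)⟩| = 5, so |H| is a multiple of lcm(5, 5) = 5 and divides |G| = 25.
Closing under the operation: H = {(0,0), (1,1), (2,2), (3,3), (4,4)}, so |H| = 5.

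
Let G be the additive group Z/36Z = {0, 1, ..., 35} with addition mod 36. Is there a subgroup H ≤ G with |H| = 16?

16 does not divide |G| = 36, so by Lagrange no subgroup of order 16 exists.

No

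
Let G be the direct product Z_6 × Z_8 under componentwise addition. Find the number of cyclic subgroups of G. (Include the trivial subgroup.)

16

Group the elements of G by the cyclic subgroup they generate; each cyclic subgroup of order d accounts for φ(d) elements.
Cyclic subgroups by order — order 1: 1; order 2: 3; order 3: 1; order 4: 2; order 6: 3; order 8: 2; order 12: 2; order 24: 2.
Total: 16.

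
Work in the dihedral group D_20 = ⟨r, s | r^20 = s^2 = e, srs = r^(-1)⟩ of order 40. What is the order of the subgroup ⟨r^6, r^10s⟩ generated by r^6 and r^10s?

20

|⟨r^6⟩| = 10 and |⟨r^10s⟩| = 2, so |H| is a multiple of lcm(10, 2) = 10 and divides |G| = 40.
Closing under the operation: H = {e, r^2, r^4, r^6, r^8, r^10, r^12, r^14, r^16, r^18, s, r^2s, r^4s, r^6s, r^8s, r^10s, r^12s, r^14s, r^16s, r^18s}, so |H| = 20.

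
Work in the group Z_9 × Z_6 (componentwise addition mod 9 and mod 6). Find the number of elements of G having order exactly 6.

8

An element (a,b) has order lcm(ord(a), ord(b)); count pairs with lcm equal to 6.
Enumerating gives 8 such elements.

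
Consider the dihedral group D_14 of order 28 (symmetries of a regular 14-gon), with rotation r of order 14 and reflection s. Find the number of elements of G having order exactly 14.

6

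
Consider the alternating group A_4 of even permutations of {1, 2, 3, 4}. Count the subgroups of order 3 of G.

4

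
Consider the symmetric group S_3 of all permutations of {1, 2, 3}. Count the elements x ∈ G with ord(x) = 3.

2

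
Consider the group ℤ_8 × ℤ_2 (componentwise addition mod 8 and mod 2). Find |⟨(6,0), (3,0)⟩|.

8

|⟨(6,0)⟩| = 4 and |⟨(3,0)⟩| = 8, so |H| is a multiple of lcm(4, 8) = 8 and divides |G| = 16.
Closing under the operation: H = {(0,0), (1,0), (2,0), (3,0), (4,0), (5,0), (6,0), (7,0)}, so |H| = 8.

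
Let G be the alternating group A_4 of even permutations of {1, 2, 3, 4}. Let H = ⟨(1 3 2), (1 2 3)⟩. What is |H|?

3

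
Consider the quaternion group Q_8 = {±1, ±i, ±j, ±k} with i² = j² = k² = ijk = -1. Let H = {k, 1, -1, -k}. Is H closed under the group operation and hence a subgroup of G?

Yes

|H| = 4 divides |G| = 8, consistent with Lagrange.
H contains the identity, every element's inverse is in H, and H is closed under ·: it is a subgroup.
In fact H = ⟨-k⟩.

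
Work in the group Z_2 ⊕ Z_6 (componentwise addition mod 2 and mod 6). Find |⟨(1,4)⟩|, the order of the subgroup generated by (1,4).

6

The order of (1,4) in Z_2 × Z_6 is lcm(ord(1) in Z_2, ord(4) in Z_6).
ord(1) = 2 and ord(4) = 3, so |⟨(1,4)⟩| = lcm(2, 3) = 6.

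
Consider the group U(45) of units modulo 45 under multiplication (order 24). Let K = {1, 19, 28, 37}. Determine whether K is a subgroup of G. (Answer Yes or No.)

Yes

|K| = 4 divides |G| = 24, consistent with Lagrange.
K contains the identity, every element's inverse is in K, and K is closed under ·: it is a subgroup.
In fact K = ⟨28⟩.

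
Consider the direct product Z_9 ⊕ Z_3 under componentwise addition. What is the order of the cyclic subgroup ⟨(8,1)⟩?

9

The order of (8,1) in Z_9 × Z_3 is lcm(ord(8) in Z_9, ord(1) in Z_3).
ord(8) = 9 and ord(1) = 3, so |⟨(8,1)⟩| = lcm(9, 3) = 9.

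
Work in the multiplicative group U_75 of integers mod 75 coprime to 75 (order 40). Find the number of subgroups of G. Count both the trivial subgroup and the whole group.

16

|G| = 40, so by Lagrange every subgroup order divides 40. Divisors: 1, 2, 4, 5, 8, 10, 20, 40.
Subgroups by order — order 1: 1; order 2: 3; order 4: 3; order 5: 1; order 8: 1; order 10: 3; order 20: 3; order 40: 1.
Total: 1 + 3 + 3 + 1 + 1 + 3 + 3 + 1 = 16.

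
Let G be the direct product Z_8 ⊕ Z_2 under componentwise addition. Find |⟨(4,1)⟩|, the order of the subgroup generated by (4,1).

2

The order of (4,1) in Z_8 × Z_2 is lcm(ord(4) in Z_8, ord(1) in Z_2).
ord(4) = 2 and ord(1) = 2, so |⟨(4,1)⟩| = lcm(2, 2) = 2.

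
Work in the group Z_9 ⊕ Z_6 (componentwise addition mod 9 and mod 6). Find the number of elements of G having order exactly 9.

18

An element (a,b) has order lcm(ord(a), ord(b)); count pairs with lcm equal to 9.
Enumerating gives 18 such elements.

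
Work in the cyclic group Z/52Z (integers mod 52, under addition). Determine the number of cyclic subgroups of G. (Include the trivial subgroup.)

6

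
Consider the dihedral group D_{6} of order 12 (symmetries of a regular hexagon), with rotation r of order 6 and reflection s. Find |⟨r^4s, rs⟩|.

4

|⟨r^4s⟩| = 2 and |⟨rs⟩| = 2, so |H| is a multiple of lcm(2, 2) = 2 and divides |G| = 12.
Closing under the operation: H = {e, r^3, rs, r^4s}, so |H| = 4.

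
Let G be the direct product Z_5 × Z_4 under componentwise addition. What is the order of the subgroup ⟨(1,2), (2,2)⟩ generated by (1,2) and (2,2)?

|⟨(1,2)⟩| = 10 and |⟨(2,2)⟩| = 10, so |H| is a multiple of lcm(10, 10) = 10 and divides |G| = 20.
Closing under the operation: H = {(0,0), (0,2), (1,0), (1,2), (2,0), (2,2), (3,0), (3,2), (4,0), (4,2)}, so |H| = 10.

10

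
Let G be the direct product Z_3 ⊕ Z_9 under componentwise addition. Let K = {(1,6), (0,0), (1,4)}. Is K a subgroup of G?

No

(1,6) ∈ K but its inverse (2,3) ∉ K, so K is not a subgroup.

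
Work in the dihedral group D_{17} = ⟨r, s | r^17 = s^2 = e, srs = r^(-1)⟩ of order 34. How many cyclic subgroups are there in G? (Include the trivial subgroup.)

Group the elements of G by the cyclic subgroup they generate; each cyclic subgroup of order d accounts for φ(d) elements.
Cyclic subgroups by order — order 1: 1; order 2: 17; order 17: 1.
Total: 19.

19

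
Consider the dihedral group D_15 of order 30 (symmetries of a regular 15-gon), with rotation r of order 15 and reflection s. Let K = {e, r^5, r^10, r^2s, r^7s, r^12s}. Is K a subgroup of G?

Yes

|K| = 6 divides |G| = 30, consistent with Lagrange.
K contains the identity, every element's inverse is in K, and K is closed under ·: it is a subgroup.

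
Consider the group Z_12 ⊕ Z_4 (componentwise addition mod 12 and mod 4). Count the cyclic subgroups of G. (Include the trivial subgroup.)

20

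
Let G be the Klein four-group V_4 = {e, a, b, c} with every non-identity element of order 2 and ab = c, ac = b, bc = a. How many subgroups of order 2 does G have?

3

|G| = 4 and 2 | 4, so subgroups of order 2 are possible by Lagrange.
The subgroups of order 2 are: {e, a}; {e, b}; {e, c}.
So G has 3 subgroups of order 2.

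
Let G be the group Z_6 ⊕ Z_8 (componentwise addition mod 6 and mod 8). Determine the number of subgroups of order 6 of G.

3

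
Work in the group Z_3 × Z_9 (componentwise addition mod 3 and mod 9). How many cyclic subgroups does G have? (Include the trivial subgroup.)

8

Each element a generates a cyclic subgroup ⟨a⟩; distinct elements may generate the same one (a cyclic group of order d has φ(d) generators).
Cyclic subgroups by order — order 1: 1; order 3: 4; order 9: 3.
Total: 8.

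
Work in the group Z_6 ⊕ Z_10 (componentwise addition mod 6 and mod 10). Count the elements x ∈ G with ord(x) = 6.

An element (a,b) has order lcm(ord(a), ord(b)); count pairs with lcm equal to 6.
Enumerating gives 6 such elements.

6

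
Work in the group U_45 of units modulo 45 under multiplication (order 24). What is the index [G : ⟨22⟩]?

|⟨22⟩| = 12 and |G| = 24.
By Lagrange, [G : H] = |G|/|H| = 24/12 = 2.

2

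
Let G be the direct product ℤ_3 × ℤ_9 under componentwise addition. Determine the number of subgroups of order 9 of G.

4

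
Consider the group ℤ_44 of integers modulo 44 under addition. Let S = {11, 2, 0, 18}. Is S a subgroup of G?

18 ∈ S but its inverse 26 ∉ S, so S is not a subgroup.

No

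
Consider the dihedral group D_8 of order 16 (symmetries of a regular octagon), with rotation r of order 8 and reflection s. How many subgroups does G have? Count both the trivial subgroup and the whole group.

|G| = 16, so by Lagrange every subgroup order divides 16. Divisors: 1, 2, 4, 8, 16.
Subgroups by order — order 1: 1; order 2: 9; order 4: 5; order 8: 3; order 16: 1.
Total: 1 + 9 + 5 + 3 + 1 = 19.

19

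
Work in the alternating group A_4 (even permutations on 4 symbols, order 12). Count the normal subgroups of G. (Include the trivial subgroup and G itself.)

G has 10 subgroups. Checking conjugation-invariance by order — order 1: 1/1 normal; order 2: 0/3 normal; order 3: 0/4 normal; order 4: 1/1 normal; order 12: 1/1 normal.
Total normal subgroups: 3.

3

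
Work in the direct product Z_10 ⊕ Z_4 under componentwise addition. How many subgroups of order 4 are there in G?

3

|G| = 40 and 4 | 40, so subgroups of order 4 are possible by Lagrange.
The subgroups of order 4 are: {(0,0), (0,1), (0,2), (0,3)}; {(0,0), (0,2), (5,0), (5,2)}; {(0,0), (0,2), (5,1), (5,3)}.
So G has 3 subgroups of order 4.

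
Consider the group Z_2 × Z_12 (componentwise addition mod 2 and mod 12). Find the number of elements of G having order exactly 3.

An element (a,b) has order lcm(ord(a), ord(b)); count pairs with lcm equal to 3.
Enumerating gives 2 such elements.

2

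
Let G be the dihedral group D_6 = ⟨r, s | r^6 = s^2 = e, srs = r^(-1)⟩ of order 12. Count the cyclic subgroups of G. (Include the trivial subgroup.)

10

A cyclic subgroup of order d is generated by each of its φ(d) elements of order d, so the cyclic subgroups of order d number (#elements of order d)/φ(d).
Cyclic subgroups by order — order 1: 1; order 2: 7; order 3: 1; order 6: 1.
Total: 10.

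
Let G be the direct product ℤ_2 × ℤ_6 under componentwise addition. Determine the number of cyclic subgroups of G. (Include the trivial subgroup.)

8

Group the elements of G by the cyclic subgroup they generate; each cyclic subgroup of order d accounts for φ(d) elements.
Cyclic subgroups by order — order 1: 1; order 2: 3; order 3: 1; order 6: 3.
Total: 8.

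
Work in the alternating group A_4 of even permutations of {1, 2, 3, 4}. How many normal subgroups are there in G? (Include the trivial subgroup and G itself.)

3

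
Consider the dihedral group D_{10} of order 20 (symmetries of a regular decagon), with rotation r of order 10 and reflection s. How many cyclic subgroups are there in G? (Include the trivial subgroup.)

Group the elements of G by the cyclic subgroup they generate; each cyclic subgroup of order d accounts for φ(d) elements.
Cyclic subgroups by order — order 1: 1; order 2: 11; order 5: 1; order 10: 1.
Total: 14.

14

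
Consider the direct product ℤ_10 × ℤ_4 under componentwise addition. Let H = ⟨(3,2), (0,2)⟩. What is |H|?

20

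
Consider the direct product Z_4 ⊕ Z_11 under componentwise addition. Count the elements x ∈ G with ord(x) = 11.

10

An element (a,b) has order lcm(ord(a), ord(b)); count pairs with lcm equal to 11.
Enumerating gives 10 such elements.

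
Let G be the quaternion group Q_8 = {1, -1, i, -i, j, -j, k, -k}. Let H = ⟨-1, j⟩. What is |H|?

|⟨-1⟩| = 2 and |⟨j⟩| = 4, so |H| is a multiple of lcm(2, 4) = 4 and divides |G| = 8.
Closing under the operation: H = {1, -1, j, -j}, so |H| = 4.

4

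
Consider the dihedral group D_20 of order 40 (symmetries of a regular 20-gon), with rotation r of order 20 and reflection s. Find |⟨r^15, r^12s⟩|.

8

|⟨r^15⟩| = 4 and |⟨r^12s⟩| = 2, so |H| is a multiple of lcm(4, 2) = 4 and divides |G| = 40.
Closing under the operation: H = {e, r^5, r^10, r^15, r^2s, r^7s, r^12s, r^17s}, so |H| = 8.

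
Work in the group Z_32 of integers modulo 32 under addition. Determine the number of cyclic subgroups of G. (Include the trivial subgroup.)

Group the elements of G by the cyclic subgroup they generate; each cyclic subgroup of order d accounts for φ(d) elements.
Cyclic subgroups by order — order 1: 1; order 2: 1; order 4: 1; order 8: 1; order 16: 1; order 32: 1.
Total: 6.

6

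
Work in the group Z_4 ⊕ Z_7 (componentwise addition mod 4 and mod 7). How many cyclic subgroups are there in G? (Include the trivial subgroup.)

6

Group the elements of G by the cyclic subgroup they generate; each cyclic subgroup of order d accounts for φ(d) elements.
Cyclic subgroups by order — order 1: 1; order 2: 1; order 4: 1; order 7: 1; order 14: 1; order 28: 1.
Total: 6.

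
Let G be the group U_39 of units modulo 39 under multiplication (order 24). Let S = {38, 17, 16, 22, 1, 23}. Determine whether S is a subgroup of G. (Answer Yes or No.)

|S| = 6 divides |G| = 24, consistent with Lagrange.
S contains the identity, every element's inverse is in S, and S is closed under ·: it is a subgroup.
In fact S = ⟨17⟩.

Yes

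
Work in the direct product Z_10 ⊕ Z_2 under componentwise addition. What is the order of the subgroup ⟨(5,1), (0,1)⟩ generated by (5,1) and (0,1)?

4

|⟨(5,1)⟩| = 2 and |⟨(0,1)⟩| = 2, so |H| is a multiple of lcm(2, 2) = 2 and divides |G| = 20.
Closing under the operation: H = {(0,0), (0,1), (5,0), (5,1)}, so |H| = 4.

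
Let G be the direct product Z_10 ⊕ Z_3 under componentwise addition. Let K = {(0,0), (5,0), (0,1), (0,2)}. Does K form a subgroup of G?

No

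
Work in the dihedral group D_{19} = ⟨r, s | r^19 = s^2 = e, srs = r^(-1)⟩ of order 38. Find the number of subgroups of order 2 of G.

19

|G| = 38 and 2 | 38, so subgroups of order 2 are possible by Lagrange.
The subgroups of order 2 are: {e, r^10s}; {e, r^11s}; {e, r^12s}; {e, r^13s}; … (19 in all).
So G has 19 subgroups of order 2.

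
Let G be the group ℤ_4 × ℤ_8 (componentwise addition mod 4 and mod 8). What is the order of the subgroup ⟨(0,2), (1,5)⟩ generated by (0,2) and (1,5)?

|⟨(0,2)⟩| = 4 and |⟨(1,5)⟩| = 8, so |H| is a multiple of lcm(4, 8) = 8 and divides |G| = 32.
Closing under the operation: H = {(0,0), (0,2), (0,4), (0,6), (1,1), (1,3), (1,5), (1,7), (2,0), (2,2), (2,4), (2,6), (3,1), (3,3), (3,5), (3,7)}, so |H| = 16.

16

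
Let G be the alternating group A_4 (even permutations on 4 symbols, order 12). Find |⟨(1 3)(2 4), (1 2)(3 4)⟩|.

|⟨(1 3)(2 4)⟩| = 2 and |⟨(1 2)(3 4)⟩| = 2, so |H| is a multiple of lcm(2, 2) = 2 and divides |G| = 12.
Closing under the operation: H = {e, (1 2)(3 4), (1 3)(2 4), (1 4)(2 3)}, so |H| = 4.

4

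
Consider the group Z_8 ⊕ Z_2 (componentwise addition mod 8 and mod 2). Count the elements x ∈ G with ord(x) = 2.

An element (a,b) has order lcm(ord(a), ord(b)); count pairs with lcm equal to 2.
Enumerating gives 3 such elements.

3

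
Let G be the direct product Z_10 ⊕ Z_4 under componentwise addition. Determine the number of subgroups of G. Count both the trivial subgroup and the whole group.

16

|G| = 40, so by Lagrange every subgroup order divides 40. Divisors: 1, 2, 4, 5, 8, 10, 20, 40.
Subgroups by order — order 1: 1; order 2: 3; order 4: 3; order 5: 1; order 8: 1; order 10: 3; order 20: 3; order 40: 1.
Total: 1 + 3 + 3 + 1 + 1 + 3 + 3 + 1 = 16.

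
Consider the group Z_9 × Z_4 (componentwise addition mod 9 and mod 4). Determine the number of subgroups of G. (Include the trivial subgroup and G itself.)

9

|G| = 36, so by Lagrange every subgroup order divides 36. Divisors: 1, 2, 3, 4, 6, 9, 12, 18, 36.
Subgroups by order — order 1: 1; order 2: 1; order 3: 1; order 4: 1; order 6: 1; order 9: 1; order 12: 1; order 18: 1; order 36: 1.
Total: 1 + 1 + 1 + 1 + 1 + 1 + 1 + 1 + 1 = 9.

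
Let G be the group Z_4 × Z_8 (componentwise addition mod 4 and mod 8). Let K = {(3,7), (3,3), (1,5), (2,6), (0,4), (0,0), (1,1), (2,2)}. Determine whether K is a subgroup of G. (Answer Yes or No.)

Yes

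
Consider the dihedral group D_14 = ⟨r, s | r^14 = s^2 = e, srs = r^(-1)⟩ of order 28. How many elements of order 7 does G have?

6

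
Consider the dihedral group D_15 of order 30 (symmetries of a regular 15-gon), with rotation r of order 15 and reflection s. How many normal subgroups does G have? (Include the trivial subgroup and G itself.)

5

G has 28 subgroups. Checking conjugation-invariance by order — order 1: 1/1 normal; order 2: 0/15 normal; order 3: 1/1 normal; order 5: 1/1 normal; order 6: 0/5 normal; order 10: 0/3 normal; order 15: 1/1 normal; order 30: 1/1 normal.
Total normal subgroups: 5.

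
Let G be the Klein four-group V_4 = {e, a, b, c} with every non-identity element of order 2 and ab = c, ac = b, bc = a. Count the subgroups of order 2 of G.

3

|G| = 4 and 2 | 4, so subgroups of order 2 are possible by Lagrange.
The subgroups of order 2 are: {e, a}; {e, b}; {e, c}.
So G has 3 subgroups of order 2.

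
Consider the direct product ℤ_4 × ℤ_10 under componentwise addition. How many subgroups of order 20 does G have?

3

|G| = 40 and 20 | 40, so subgroups of order 20 are possible by Lagrange.
The subgroups of order 20 are: {(0,0), (0,1), (0,2), (0,3), (0,4), (0,5), (0,6), (0,7), (0,8), (0,9), (2,0), (2,1), (2,2), (2,3), (2,4), (2,5), (2,6), (2,7), (2,8), (2,9)}; {(0,0), (0,2), (0,4), (0,6), (0,8), (1,0), (1,2), (1,4), (1,6), (1,8), (2,0), (2,2), (2,4), (2,6), (2,8), (3,0), (3,2), (3,4), (3,6), (3,8)}; {(0,0), (0,2), (0,4), (0,6), (0,8), (1,1), (1,3), (1,5), (1,7), (1,9), (2,0), (2,2), (2,4), (2,6), (2,8), (3,1), (3,3), (3,5), (3,7), (3,9)}.
So G has 3 subgroups of order 20.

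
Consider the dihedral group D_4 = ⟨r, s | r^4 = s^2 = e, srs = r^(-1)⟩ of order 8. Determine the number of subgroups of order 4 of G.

3

|G| = 8 and 4 | 8, so subgroups of order 4 are possible by Lagrange.
The subgroups of order 4 are: {e, r, r^2, r^3}; {e, r^2, s, r^2s}; {e, r^2, rs, r^3s}.
So G has 3 subgroups of order 4.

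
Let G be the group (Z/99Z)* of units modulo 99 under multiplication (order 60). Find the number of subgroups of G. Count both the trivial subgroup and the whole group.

|G| = 60, so by Lagrange every subgroup order divides 60. Divisors: 1, 2, 3, 4, 5, 6, 10, 12, 15, 20, 30, 60.
Subgroups by order — order 1: 1; order 2: 3; order 3: 1; order 4: 1; order 5: 1; order 6: 3; order 10: 3; order 12: 1; order 15: 1; order 20: 1; order 30: 3; order 60: 1.
Total: 1 + 3 + 1 + 1 + 1 + 3 + 3 + 1 + 1 + 1 + 3 + 1 = 20.

20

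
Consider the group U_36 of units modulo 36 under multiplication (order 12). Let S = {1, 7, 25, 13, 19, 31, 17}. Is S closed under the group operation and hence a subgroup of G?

No

|S| = 7 does not divide |G| = 12, so by Lagrange S is not a subgroup.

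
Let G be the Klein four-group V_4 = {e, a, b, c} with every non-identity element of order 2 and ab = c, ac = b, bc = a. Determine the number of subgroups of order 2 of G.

3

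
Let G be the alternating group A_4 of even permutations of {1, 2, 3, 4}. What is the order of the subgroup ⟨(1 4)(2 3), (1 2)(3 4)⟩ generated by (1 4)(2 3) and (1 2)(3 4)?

4

|⟨(1 4)(2 3)⟩| = 2 and |⟨(1 2)(3 4)⟩| = 2, so |H| is a multiple of lcm(2, 2) = 2 and divides |G| = 12.
Closing under the operation: H = {e, (1 2)(3 4), (1 3)(2 4), (1 4)(2 3)}, so |H| = 4.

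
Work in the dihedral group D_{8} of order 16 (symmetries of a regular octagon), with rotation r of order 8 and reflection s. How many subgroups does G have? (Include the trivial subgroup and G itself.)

19

|G| = 16, so by Lagrange every subgroup order divides 16. Divisors: 1, 2, 4, 8, 16.
Subgroups by order — order 1: 1; order 2: 9; order 4: 5; order 8: 3; order 16: 1.
Total: 1 + 9 + 5 + 3 + 1 = 19.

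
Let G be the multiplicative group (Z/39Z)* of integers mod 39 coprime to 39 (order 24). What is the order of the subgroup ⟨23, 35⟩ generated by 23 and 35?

|⟨23⟩| = 6 and |⟨35⟩| = 6, so |H| is a multiple of lcm(6, 6) = 6 and divides |G| = 24.
Closing under the operation: H = {1, 4, 10, 14, 16, 17, 22, 23, 25, 29, 35, 38}, so |H| = 12.

12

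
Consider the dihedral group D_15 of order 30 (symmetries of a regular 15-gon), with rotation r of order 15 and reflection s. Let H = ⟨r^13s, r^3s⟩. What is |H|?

|⟨r^13s⟩| = 2 and |⟨r^3s⟩| = 2, so |H| is a multiple of lcm(2, 2) = 2 and divides |G| = 30.
Closing under the operation: H = {e, r^5, r^10, r^3s, r^8s, r^13s}, so |H| = 6.

6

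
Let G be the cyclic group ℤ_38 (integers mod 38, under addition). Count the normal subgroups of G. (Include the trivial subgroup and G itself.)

G is abelian, so every subgroup is normal.
G has 4 subgroups in total, hence 4 normal subgroups.

4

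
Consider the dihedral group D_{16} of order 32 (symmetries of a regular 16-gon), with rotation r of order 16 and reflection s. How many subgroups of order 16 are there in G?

3

|G| = 32 and 16 | 32, so subgroups of order 16 are possible by Lagrange.
The subgroups of order 16 are: {e, r, r^2, r^3, r^4, r^5, r^6, r^7, r^8, r^9, r^10, r^11, r^12, r^13, r^14, r^15}; {e, r^2, r^4, r^6, r^8, r^10, r^12, r^14, s, r^2s, r^4s, r^6s, r^8s, r^10s, r^12s, r^14s}; {e, r^2, r^4, r^6, r^8, r^10, r^12, r^14, rs, r^3s, r^5s, r^7s, r^9s, r^11s, r^13s, r^15s}.
So G has 3 subgroups of order 16.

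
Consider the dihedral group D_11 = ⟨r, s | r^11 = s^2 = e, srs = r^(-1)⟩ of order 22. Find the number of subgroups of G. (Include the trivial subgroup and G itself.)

14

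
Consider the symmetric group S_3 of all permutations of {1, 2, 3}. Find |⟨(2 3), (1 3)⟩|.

|⟨(2 3)⟩| = 2 and |⟨(1 3)⟩| = 2, so |H| is a multiple of lcm(2, 2) = 2 and divides |G| = 6.
Closing {(2 3), (1 3)} under the group operation gives all of G, so |H| = 6.

6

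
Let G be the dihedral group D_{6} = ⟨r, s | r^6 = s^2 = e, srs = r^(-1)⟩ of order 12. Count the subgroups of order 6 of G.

3

|G| = 12 and 6 | 12, so subgroups of order 6 are possible by Lagrange.
The subgroups of order 6 are: {e, r, r^2, r^3, r^4, r^5}; {e, r^2, r^4, s, r^2s, r^4s}; {e, r^2, r^4, rs, r^3s, r^5s}.
So G has 3 subgroups of order 6.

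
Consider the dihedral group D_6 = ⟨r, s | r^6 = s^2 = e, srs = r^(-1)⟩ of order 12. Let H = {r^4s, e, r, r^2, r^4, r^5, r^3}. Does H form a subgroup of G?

No

|H| = 7 does not divide |G| = 12, so by Lagrange H is not a subgroup.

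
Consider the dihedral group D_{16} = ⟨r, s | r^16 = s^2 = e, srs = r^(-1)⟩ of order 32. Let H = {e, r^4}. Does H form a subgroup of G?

No

r^4 ∈ H but its inverse r^12 ∉ H, so H is not a subgroup.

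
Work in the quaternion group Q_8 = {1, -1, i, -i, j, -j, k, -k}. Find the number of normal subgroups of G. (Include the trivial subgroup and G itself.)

6

G has 6 subgroups. Checking conjugation-invariance by order — order 1: 1/1 normal; order 2: 1/1 normal; order 4: 3/3 normal; order 8: 1/1 normal.
Total normal subgroups: 6.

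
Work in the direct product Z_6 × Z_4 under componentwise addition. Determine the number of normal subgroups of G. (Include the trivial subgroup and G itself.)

16

G is abelian, so every subgroup is normal.
G has 16 subgroups in total, hence 16 normal subgroups.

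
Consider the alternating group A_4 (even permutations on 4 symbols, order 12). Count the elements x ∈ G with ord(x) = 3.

8

The elements of order 3 are: (2 3 4), (2 4 3), (1 2 3), (1 2 4), (1 3 2), (1 3 4), (1 4 2), (1 4 3).
That's 8.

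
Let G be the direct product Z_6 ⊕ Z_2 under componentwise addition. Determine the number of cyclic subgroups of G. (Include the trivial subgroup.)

Each element a generates a cyclic subgroup ⟨a⟩; distinct elements may generate the same one (a cyclic group of order d has φ(d) generators).
Cyclic subgroups by order — order 1: 1; order 2: 3; order 3: 1; order 6: 3.
Total: 8.

8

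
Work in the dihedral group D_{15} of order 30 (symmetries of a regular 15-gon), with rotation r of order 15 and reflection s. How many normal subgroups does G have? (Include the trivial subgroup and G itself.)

G has 28 subgroups. Checking conjugation-invariance by order — order 1: 1/1 normal; order 2: 0/15 normal; order 3: 1/1 normal; order 5: 1/1 normal; order 6: 0/5 normal; order 10: 0/3 normal; order 15: 1/1 normal; order 30: 1/1 normal.
Total normal subgroups: 5.

5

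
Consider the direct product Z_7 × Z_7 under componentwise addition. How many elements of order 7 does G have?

48

An element (a,b) has order lcm(ord(a), ord(b)); count pairs with lcm equal to 7.
Enumerating gives 48 such elements.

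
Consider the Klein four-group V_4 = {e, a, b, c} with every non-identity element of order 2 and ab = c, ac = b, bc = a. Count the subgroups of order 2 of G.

|G| = 4 and 2 | 4, so subgroups of order 2 are possible by Lagrange.
The subgroups of order 2 are: {e, a}; {e, b}; {e, c}.
So G has 3 subgroups of order 2.

3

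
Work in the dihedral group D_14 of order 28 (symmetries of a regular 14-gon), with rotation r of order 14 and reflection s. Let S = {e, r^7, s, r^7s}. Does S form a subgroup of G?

|S| = 4 divides |G| = 28, consistent with Lagrange.
S contains the identity, every element's inverse is in S, and S is closed under ·: it is a subgroup.

Yes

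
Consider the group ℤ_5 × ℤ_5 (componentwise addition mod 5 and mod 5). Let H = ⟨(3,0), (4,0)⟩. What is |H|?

5

|⟨(3,0)⟩| = 5 and |⟨(4,0)⟩| = 5, so |H| is a multiple of lcm(5, 5) = 5 and divides |G| = 25.
Closing under the operation: H = {(0,0), (1,0), (2,0), (3,0), (4,0)}, so |H| = 5.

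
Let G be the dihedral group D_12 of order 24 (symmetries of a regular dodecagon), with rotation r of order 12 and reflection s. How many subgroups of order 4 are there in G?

|G| = 24 and 4 | 24, so subgroups of order 4 are possible by Lagrange.
The subgroups of order 4 are: {e, r^6, r^4s, r^10s}; {e, r^6, r^5s, r^11s}; {e, r^6, r^2s, r^8s}; {e, r^3, r^6, r^9}; … (7 in all).
So G has 7 subgroups of order 4.

7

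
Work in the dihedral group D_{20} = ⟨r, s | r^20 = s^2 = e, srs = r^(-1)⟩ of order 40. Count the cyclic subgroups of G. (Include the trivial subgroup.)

26

Group the elements of G by the cyclic subgroup they generate; each cyclic subgroup of order d accounts for φ(d) elements.
Cyclic subgroups by order — order 1: 1; order 2: 21; order 4: 1; order 5: 1; order 10: 1; order 20: 1.
Total: 26.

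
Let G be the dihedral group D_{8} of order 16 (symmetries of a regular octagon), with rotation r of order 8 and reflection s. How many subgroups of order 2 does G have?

|G| = 16 and 2 | 16, so subgroups of order 2 are possible by Lagrange.
The subgroups of order 2 are: {e, r^2s}; {e, r^3s}; {e, r^4}; {e, r^4s}; … (9 in all).
So G has 9 subgroups of order 2.

9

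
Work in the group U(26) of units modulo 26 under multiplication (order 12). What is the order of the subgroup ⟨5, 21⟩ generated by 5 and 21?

|⟨5⟩| = 4 and |⟨21⟩| = 4, so |H| is a multiple of lcm(4, 4) = 4 and divides |G| = 12.
Closing under the operation: H = {1, 5, 21, 25}, so |H| = 4.

4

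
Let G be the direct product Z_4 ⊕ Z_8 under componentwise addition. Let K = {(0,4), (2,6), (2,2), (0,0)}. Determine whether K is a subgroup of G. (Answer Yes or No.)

Yes

|K| = 4 divides |G| = 32, consistent with Lagrange.
K contains the identity, every element's inverse is in K, and K is closed under +: it is a subgroup.
In fact K = ⟨(2,6)⟩.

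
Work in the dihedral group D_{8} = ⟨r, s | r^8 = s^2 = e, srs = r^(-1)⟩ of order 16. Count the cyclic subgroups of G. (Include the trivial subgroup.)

12

Each element a generates a cyclic subgroup ⟨a⟩; distinct elements may generate the same one (a cyclic group of order d has φ(d) generators).
Cyclic subgroups by order — order 1: 1; order 2: 9; order 4: 1; order 8: 1.
Total: 12.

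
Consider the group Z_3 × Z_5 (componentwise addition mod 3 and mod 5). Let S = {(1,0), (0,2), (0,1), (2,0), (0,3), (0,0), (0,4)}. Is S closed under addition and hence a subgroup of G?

|S| = 7 does not divide |G| = 15, so by Lagrange S is not a subgroup.

No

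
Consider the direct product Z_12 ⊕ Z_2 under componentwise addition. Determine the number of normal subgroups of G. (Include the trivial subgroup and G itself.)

16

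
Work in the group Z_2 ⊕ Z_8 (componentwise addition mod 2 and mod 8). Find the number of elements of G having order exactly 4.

4

An element (a,b) has order lcm(ord(a), ord(b)); count pairs with lcm equal to 4.
Enumerating gives 4 such elements.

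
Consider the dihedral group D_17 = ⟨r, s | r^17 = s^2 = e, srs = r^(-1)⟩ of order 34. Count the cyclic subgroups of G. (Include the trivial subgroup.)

19

Each element a generates a cyclic subgroup ⟨a⟩; distinct elements may generate the same one (a cyclic group of order d has φ(d) generators).
Cyclic subgroups by order — order 1: 1; order 2: 17; order 17: 1.
Total: 19.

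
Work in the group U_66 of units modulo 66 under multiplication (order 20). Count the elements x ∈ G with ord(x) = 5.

The elements of order 5 are: 25, 31, 37, 49.
That's 4.

4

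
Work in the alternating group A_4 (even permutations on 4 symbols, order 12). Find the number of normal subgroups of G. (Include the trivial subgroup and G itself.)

G has 10 subgroups. Checking conjugation-invariance by order — order 1: 1/1 normal; order 2: 0/3 normal; order 3: 0/4 normal; order 4: 1/1 normal; order 12: 1/1 normal.
Total normal subgroups: 3.

3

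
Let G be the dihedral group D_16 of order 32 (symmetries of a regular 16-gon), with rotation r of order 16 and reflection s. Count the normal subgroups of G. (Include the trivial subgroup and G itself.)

G has 36 subgroups. Checking conjugation-invariance by order — order 1: 1/1 normal; order 2: 1/17 normal; order 4: 1/9 normal; order 8: 1/5 normal; order 16: 3/3 normal; order 32: 1/1 normal.
Total normal subgroups: 8.

8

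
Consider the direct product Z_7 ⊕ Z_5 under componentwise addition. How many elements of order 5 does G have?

4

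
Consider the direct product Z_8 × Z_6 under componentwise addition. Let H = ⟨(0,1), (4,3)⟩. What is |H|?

12

|⟨(0,1)⟩| = 6 and |⟨(4,3)⟩| = 2, so |H| is a multiple of lcm(6, 2) = 6 and divides |G| = 48.
Closing under the operation: H = {(0,0), (0,1), (0,2), (0,3), (0,4), (0,5), (4,0), (4,1), (4,2), (4,3), (4,4), (4,5)}, so |H| = 12.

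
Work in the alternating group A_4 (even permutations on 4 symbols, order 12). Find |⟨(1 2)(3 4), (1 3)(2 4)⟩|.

|⟨(1 2)(3 4)⟩| = 2 and |⟨(1 3)(2 4)⟩| = 2, so |H| is a multiple of lcm(2, 2) = 2 and divides |G| = 12.
Closing under the operation: H = {e, (1 2)(3 4), (1 3)(2 4), (1 4)(2 3)}, so |H| = 4.

4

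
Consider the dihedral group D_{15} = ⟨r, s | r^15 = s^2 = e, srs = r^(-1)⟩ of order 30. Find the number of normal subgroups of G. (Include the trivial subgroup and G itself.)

5

G has 28 subgroups. Checking conjugation-invariance by order — order 1: 1/1 normal; order 2: 0/15 normal; order 3: 1/1 normal; order 5: 1/1 normal; order 6: 0/5 normal; order 10: 0/3 normal; order 15: 1/1 normal; order 30: 1/1 normal.
Total normal subgroups: 5.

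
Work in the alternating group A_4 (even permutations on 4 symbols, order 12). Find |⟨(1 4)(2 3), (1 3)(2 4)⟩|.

|⟨(1 4)(2 3)⟩| = 2 and |⟨(1 3)(2 4)⟩| = 2, so |H| is a multiple of lcm(2, 2) = 2 and divides |G| = 12.
Closing under the operation: H = {e, (1 2)(3 4), (1 3)(2 4), (1 4)(2 3)}, so |H| = 4.

4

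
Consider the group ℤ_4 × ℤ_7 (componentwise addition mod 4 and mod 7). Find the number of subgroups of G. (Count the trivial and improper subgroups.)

6

|G| = 28, so by Lagrange every subgroup order divides 28. Divisors: 1, 2, 4, 7, 14, 28.
Subgroups by order — order 1: 1; order 2: 1; order 4: 1; order 7: 1; order 14: 1; order 28: 1.
Total: 1 + 1 + 1 + 1 + 1 + 1 = 6.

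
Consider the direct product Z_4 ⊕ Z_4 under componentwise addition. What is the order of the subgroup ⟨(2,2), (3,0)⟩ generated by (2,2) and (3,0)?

8

|⟨(2,2)⟩| = 2 and |⟨(3,0)⟩| = 4, so |H| is a multiple of lcm(2, 4) = 4 and divides |G| = 16.
Closing under the operation: H = {(0,0), (0,2), (1,0), (1,2), (2,0), (2,2), (3,0), (3,2)}, so |H| = 8.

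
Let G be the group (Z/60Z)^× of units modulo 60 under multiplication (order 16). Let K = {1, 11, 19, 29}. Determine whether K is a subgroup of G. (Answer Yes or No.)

Yes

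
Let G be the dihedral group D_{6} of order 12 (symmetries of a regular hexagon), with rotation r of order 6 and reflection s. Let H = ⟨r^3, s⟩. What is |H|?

4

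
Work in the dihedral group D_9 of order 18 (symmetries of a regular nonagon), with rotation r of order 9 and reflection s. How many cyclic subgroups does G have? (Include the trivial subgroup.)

Each element a generates a cyclic subgroup ⟨a⟩; distinct elements may generate the same one (a cyclic group of order d has φ(d) generators).
Cyclic subgroups by order — order 1: 1; order 2: 9; order 3: 1; order 9: 1.
Total: 12.

12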